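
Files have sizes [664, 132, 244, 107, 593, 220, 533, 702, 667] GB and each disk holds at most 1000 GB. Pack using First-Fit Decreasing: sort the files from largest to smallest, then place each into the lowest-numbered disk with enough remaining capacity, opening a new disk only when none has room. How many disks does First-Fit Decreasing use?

Sorted descending: 702, 667, 664, 593, 533, 244, 220, 132, 107.
Put 702 GB in disk 1; 298 GB remain.
Put 667 GB in disk 2; 333 GB remain.
Put 664 GB in disk 3; 336 GB remain.
Put 593 GB in disk 4; 407 GB remain.
Put 533 GB in disk 5; 467 GB remain.
Put 244 GB in disk 1; 54 GB remain.
Put 220 GB in disk 2; 113 GB remain.
Put 132 GB in disk 3; 204 GB remain.
Put 107 GB in disk 2; 6 GB remain.
Final disks: [702,244] [667,220,107] [664,132] [593] [533].

5 disks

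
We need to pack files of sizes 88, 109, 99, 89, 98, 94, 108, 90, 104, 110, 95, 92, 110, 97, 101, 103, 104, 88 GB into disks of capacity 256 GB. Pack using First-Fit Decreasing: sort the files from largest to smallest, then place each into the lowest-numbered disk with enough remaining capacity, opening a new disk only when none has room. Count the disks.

9

Sorted descending: 110, 110, 109, 108, 104, 104, 103, 101, 99, 98, 97, 95, 94, 92, 90, 89, 88, 88.
110 GB → disk 1 (remaining 146 GB)
110 GB → disk 1 (remaining 36 GB)
109 GB → disk 2 (remaining 147 GB)
108 GB → disk 2 (remaining 39 GB)
104 GB → disk 3 (remaining 152 GB)
104 GB → disk 3 (remaining 48 GB)
103 GB → disk 4 (remaining 153 GB)
101 GB → disk 4 (remaining 52 GB)
99 GB → disk 5 (remaining 157 GB)
98 GB → disk 5 (remaining 59 GB)
97 GB → disk 6 (remaining 159 GB)
95 GB → disk 6 (remaining 64 GB)
94 GB → disk 7 (remaining 162 GB)
92 GB → disk 7 (remaining 70 GB)
90 GB → disk 8 (remaining 166 GB)
89 GB → disk 8 (remaining 77 GB)
88 GB → disk 9 (remaining 168 GB)
88 GB → disk 9 (remaining 80 GB)
Final disks: [110,110] [109,108] [104,104] [103,101] [99,98] [97,95] [94,92] [90,89] [88,88].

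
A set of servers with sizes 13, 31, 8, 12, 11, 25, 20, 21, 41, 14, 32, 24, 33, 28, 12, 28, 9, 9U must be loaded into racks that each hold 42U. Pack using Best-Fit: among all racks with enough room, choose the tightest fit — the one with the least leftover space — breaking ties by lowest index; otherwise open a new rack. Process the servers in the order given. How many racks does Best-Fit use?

10

Put 13U in rack 1; 29U remain.
Put 31U in rack 2; 11U remain.
Put 8U in rack 2; 3U remain.
Put 12U in rack 1; 17U remain.
Put 11U in rack 1; 6U remain.
Put 25U in rack 3; 17U remain.
Put 20U in rack 4; 22U remain.
Put 21U in rack 4; 1U remain.
Put 41U in rack 5; 1U remain.
Put 14U in rack 3; 3U remain.
Put 32U in rack 6; 10U remain.
Put 24U in rack 7; 18U remain.
Put 33U in rack 8; 9U remain.
Put 28U in rack 9; 14U remain.
Put 12U in rack 9; 2U remain.
Put 28U in rack 10; 14U remain.
Put 9U in rack 8; 0U remain.
Put 9U in rack 6; 1U remain.
Final racks: [13,12,11] [31,8] [25,14] [20,21] [41] [32,9] [24] [33,9] [28,12] [28].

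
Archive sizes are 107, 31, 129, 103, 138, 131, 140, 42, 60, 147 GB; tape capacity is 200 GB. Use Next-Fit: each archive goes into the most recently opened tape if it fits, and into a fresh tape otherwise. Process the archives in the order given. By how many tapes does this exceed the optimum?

1

Next-Fit: [107,31] [129] [103] [138] [131] [140,42] [60] [147] → 8 tapes.
7 archives exceed 100 GB (half the capacity), and no two of those can share a tape, so at least 7 tapes are needed.
An optimal packing achieves that bound: [147,42] [140,60] [138,31] [131] [129] [107] [103] → 7 tapes.
Excess: 8 − 7 = 1.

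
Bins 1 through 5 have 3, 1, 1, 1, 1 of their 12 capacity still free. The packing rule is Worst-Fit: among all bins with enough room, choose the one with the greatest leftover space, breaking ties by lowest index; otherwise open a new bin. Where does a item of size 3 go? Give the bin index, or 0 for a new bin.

Bins with room: bin 1 (3).
Most room is bin 1 with 3 free.

1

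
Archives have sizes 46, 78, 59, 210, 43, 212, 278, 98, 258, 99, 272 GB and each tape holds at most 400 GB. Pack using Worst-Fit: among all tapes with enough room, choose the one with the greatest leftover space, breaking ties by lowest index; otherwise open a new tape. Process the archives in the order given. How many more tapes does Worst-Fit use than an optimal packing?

0

Worst-Fit: [46,78,59,210] [43,212,98] [278] [258,99] [272] → 5 tapes.
Total size 1653 GB; any packing needs at least ⌈1653/400⌉ = 5 tapes.
So 5 is already optimal.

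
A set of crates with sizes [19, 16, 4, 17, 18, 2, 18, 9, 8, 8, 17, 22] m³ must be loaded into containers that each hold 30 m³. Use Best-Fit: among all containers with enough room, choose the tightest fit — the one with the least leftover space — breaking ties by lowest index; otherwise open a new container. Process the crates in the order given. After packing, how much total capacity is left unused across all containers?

19 m³ → container 1 (remaining 11 m³)
16 m³ → container 2 (remaining 14 m³)
4 m³ → container 1 (remaining 7 m³)
17 m³ → container 3 (remaining 13 m³)
18 m³ → container 4 (remaining 12 m³)
2 m³ → container 1 (remaining 5 m³)
18 m³ → container 5 (remaining 12 m³)
9 m³ → container 4 (remaining 3 m³)
8 m³ → container 5 (remaining 4 m³)
8 m³ → container 3 (remaining 5 m³)
17 m³ → container 6 (remaining 13 m³)
22 m³ → container 7 (remaining 8 m³)
7 containers × 30 m³ = 210 m³; used 158 m³; unused 52 m³.

52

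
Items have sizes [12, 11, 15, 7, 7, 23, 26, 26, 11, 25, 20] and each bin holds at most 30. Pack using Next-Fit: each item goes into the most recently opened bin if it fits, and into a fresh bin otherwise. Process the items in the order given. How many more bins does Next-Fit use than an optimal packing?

1

Next-Fit: [12,11] [15,7,7] [23] [26] [26] [11] [25] [20] → 8 bins.
Total size 183; any packing needs at least ⌈183/30⌉ = 7 bins.
An optimal packing achieves that bound: [26] [26] [25] [23,7] [20,7] [15,12] [11,11] → 7 bins.
Excess: 8 − 7 = 1.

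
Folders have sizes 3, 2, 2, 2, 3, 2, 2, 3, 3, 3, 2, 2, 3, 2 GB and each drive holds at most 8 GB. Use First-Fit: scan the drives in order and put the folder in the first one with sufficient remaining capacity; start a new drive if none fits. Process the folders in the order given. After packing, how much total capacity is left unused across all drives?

3 GB → drive 1 (remaining 5 GB)
2 GB → drive 1 (remaining 3 GB)
2 GB → drive 1 (remaining 1 GB)
2 GB → drive 2 (remaining 6 GB)
3 GB → drive 2 (remaining 3 GB)
2 GB → drive 2 (remaining 1 GB)
2 GB → drive 3 (remaining 6 GB)
3 GB → drive 3 (remaining 3 GB)
3 GB → drive 3 (remaining 0 GB)
3 GB → drive 4 (remaining 5 GB)
2 GB → drive 4 (remaining 3 GB)
2 GB → drive 4 (remaining 1 GB)
3 GB → drive 5 (remaining 5 GB)
2 GB → drive 5 (remaining 3 GB)
5 drives × 8 GB = 40 GB; used 34 GB; unused 6 GB.

6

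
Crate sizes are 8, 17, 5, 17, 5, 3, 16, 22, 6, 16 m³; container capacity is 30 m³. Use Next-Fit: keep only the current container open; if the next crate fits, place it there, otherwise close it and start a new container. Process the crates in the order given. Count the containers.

5

8 m³ → container 1 (remaining 22 m³)
17 m³ → container 1 (remaining 5 m³)
5 m³ → container 1 (remaining 0 m³)
17 m³ → container 2 (remaining 13 m³)
5 m³ → container 2 (remaining 8 m³)
3 m³ → container 2 (remaining 5 m³)
16 m³ → container 3 (remaining 14 m³)
22 m³ → container 4 (remaining 8 m³)
6 m³ → container 4 (remaining 2 m³)
16 m³ → container 5 (remaining 14 m³)
Final containers: [8,17,5] [17,5,3] [16] [22,6] [16].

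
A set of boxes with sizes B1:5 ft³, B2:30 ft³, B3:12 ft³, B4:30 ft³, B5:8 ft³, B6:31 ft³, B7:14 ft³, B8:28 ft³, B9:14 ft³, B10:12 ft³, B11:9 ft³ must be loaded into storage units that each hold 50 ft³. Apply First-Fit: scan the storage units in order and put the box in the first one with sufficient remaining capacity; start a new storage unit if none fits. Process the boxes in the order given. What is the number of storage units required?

5 storage units

storage unit 1: place B1 (5 ft³), 45 ft³ left
storage unit 1: place B2 (30 ft³), 15 ft³ left
storage unit 1: place B3 (12 ft³), 3 ft³ left
storage unit 2: place B4 (30 ft³), 20 ft³ left
storage unit 2: place B5 (8 ft³), 12 ft³ left
storage unit 3: place B6 (31 ft³), 19 ft³ left
storage unit 3: place B7 (14 ft³), 5 ft³ left
storage unit 4: place B8 (28 ft³), 22 ft³ left
storage unit 4: place B9 (14 ft³), 8 ft³ left
storage unit 2: place B10 (12 ft³), 0 ft³ left
storage unit 5: place B11 (9 ft³), 41 ft³ left
Final storage units: [5,30,12] [30,8,12] [31,14] [28,14] [9].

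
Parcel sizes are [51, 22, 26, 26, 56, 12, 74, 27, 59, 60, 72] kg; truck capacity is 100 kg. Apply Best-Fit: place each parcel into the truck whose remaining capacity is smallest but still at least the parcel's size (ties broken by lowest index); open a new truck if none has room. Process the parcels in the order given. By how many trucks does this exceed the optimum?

Best-Fit: [51,22,26] [26,56,12] [74] [27,59] [60] [72] → 6 trucks.
6 parcels exceed 50 kg (half the capacity), and no two of those can share a truck, so at least 6 trucks are needed.
So 6 is already optimal.

0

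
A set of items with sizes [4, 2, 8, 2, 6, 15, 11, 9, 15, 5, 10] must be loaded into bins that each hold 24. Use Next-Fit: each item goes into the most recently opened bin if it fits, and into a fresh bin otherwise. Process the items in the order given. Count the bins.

5 bins

Put 4 in bin 1; 20 remain.
Put 2 in bin 1; 18 remain.
Put 8 in bin 1; 10 remain.
Put 2 in bin 1; 8 remain.
Put 6 in bin 1; 2 remain.
Put 15 in bin 2; 9 remain.
Put 11 in bin 3; 13 remain.
Put 9 in bin 3; 4 remain.
Put 15 in bin 4; 9 remain.
Put 5 in bin 4; 4 remain.
Put 10 in bin 5; 14 remain.
Final bins: [4,2,8,2,6] [15] [11,9] [15,5] [10].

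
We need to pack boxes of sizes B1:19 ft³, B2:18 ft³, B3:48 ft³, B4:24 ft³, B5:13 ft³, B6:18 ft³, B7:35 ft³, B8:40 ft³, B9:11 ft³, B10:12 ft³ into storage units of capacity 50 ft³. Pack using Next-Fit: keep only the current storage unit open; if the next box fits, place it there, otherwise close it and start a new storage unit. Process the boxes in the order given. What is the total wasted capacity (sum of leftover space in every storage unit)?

112

B1 (19 ft³) → storage unit 1 (remaining 31 ft³)
B2 (18 ft³) → storage unit 1 (remaining 13 ft³)
B3 (48 ft³) → storage unit 2 (remaining 2 ft³)
B4 (24 ft³) → storage unit 3 (remaining 26 ft³)
B5 (13 ft³) → storage unit 3 (remaining 13 ft³)
B6 (18 ft³) → storage unit 4 (remaining 32 ft³)
B7 (35 ft³) → storage unit 5 (remaining 15 ft³)
B8 (40 ft³) → storage unit 6 (remaining 10 ft³)
B9 (11 ft³) → storage unit 7 (remaining 39 ft³)
B10 (12 ft³) → storage unit 7 (remaining 27 ft³)
7 storage units × 50 ft³ = 350 ft³; used 238 ft³; unused 112 ft³.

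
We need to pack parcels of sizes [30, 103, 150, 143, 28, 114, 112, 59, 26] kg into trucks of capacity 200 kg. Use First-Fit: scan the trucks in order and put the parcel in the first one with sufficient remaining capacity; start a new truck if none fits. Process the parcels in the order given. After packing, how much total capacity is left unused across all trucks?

235

Put 30 kg in truck 1; 170 kg remain.
Put 103 kg in truck 1; 67 kg remain.
Put 150 kg in truck 2; 50 kg remain.
Put 143 kg in truck 3; 57 kg remain.
Put 28 kg in truck 1; 39 kg remain.
Put 114 kg in truck 4; 86 kg remain.
Put 112 kg in truck 5; 88 kg remain.
Put 59 kg in truck 4; 27 kg remain.
Put 26 kg in truck 1; 13 kg remain.
5 trucks × 200 kg = 1000 kg; used 765 kg; unused 235 kg.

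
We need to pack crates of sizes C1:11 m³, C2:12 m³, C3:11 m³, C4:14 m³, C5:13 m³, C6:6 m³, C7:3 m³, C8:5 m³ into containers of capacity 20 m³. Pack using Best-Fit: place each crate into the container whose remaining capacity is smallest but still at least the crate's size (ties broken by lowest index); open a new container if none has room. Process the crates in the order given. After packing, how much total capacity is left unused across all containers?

25

C1 (11 m³) → container 1 (remaining 9 m³)
C2 (12 m³) → container 2 (remaining 8 m³)
C3 (11 m³) → container 3 (remaining 9 m³)
C4 (14 m³) → container 4 (remaining 6 m³)
C5 (13 m³) → container 5 (remaining 7 m³)
C6 (6 m³) → container 4 (remaining 0 m³)
C7 (3 m³) → container 5 (remaining 4 m³)
C8 (5 m³) → container 2 (remaining 3 m³)
5 containers × 20 m³ = 100 m³; used 75 m³; unused 25 m³.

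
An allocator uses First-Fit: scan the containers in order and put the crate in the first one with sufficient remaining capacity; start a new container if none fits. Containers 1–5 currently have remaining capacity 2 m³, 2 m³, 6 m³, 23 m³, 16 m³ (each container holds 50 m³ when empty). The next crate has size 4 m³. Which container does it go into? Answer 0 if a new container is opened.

3

Containers with room: container 3 (6 m³), container 4 (23 m³), container 5 (16 m³).
The first with room is container 3.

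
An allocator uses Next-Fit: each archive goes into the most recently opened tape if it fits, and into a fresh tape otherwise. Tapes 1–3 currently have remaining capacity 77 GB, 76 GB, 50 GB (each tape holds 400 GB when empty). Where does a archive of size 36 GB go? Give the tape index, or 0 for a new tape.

3

Next-Fit only looks at tape 3, which has 50 GB free.
36 GB fits there.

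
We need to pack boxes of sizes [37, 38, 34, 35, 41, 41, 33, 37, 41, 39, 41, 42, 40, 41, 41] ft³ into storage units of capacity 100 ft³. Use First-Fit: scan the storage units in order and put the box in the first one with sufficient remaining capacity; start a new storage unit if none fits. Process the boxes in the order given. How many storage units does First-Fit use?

8 storage units

Put 37 ft³ in storage unit 1; 63 ft³ remain.
Put 38 ft³ in storage unit 1; 25 ft³ remain.
Put 34 ft³ in storage unit 2; 66 ft³ remain.
Put 35 ft³ in storage unit 2; 31 ft³ remain.
Put 41 ft³ in storage unit 3; 59 ft³ remain.
Put 41 ft³ in storage unit 3; 18 ft³ remain.
Put 33 ft³ in storage unit 4; 67 ft³ remain.
Put 37 ft³ in storage unit 4; 30 ft³ remain.
Put 41 ft³ in storage unit 5; 59 ft³ remain.
Put 39 ft³ in storage unit 5; 20 ft³ remain.
Put 41 ft³ in storage unit 6; 59 ft³ remain.
Put 42 ft³ in storage unit 6; 17 ft³ remain.
Put 40 ft³ in storage unit 7; 60 ft³ remain.
Put 41 ft³ in storage unit 7; 19 ft³ remain.
Put 41 ft³ in storage unit 8; 59 ft³ remain.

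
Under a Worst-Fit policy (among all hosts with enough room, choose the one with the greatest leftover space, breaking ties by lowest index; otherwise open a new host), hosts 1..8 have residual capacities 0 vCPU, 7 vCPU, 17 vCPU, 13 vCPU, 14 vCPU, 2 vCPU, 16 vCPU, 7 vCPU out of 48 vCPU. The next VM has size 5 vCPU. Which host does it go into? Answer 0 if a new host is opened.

Hosts with room: host 2 (7 vCPU), host 3 (17 vCPU), host 4 (13 vCPU), host 5 (14 vCPU), host 7 (16 vCPU), host 8 (7 vCPU).
Most room is host 3 with 17 vCPU free.

3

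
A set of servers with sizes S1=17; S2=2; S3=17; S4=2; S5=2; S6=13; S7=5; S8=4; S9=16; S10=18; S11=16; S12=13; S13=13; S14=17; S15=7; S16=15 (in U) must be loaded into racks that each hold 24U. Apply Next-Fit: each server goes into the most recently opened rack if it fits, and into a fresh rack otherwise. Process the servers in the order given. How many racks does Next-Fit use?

10 racks

rack 1: place S1 (17U), 7U left
rack 1: place S2 (2U), 5U left
rack 2: place S3 (17U), 7U left
rack 2: place S4 (2U), 5U left
rack 2: place S5 (2U), 3U left
rack 3: place S6 (13U), 11U left
rack 3: place S7 (5U), 6U left
rack 3: place S8 (4U), 2U left
rack 4: place S9 (16U), 8U left
rack 5: place S10 (18U), 6U left
rack 6: place S11 (16U), 8U left
rack 7: place S12 (13U), 11U left
rack 8: place S13 (13U), 11U left
rack 9: place S14 (17U), 7U left
rack 9: place S15 (7U), 0U left
rack 10: place S16 (15U), 9U left
Final racks: [17,2] [17,2,2] [13,5,4] [16] [18] [16] [13] [13] [17,7] [15].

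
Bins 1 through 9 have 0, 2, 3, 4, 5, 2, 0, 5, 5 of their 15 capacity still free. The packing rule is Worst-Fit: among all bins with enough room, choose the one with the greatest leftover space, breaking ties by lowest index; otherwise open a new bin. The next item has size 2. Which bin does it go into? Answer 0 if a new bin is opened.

5

Bins with room: bin 2 (2), bin 3 (3), bin 4 (4), bin 5 (5), bin 6 (2), bin 8 (5), bin 9 (5).
Most room is bin 5 with 5 free.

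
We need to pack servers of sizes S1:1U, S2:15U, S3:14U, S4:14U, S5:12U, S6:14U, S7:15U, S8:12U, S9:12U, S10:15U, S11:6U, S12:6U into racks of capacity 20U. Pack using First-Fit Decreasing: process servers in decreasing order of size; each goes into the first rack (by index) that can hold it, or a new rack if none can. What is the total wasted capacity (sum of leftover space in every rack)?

Sorted descending: 15, 15, 15, 14, 14, 14, 12, 12, 12, 6, 6, 1.
15U → rack 1 (remaining 5U)
15U → rack 2 (remaining 5U)
15U → rack 3 (remaining 5U)
14U → rack 4 (remaining 6U)
14U → rack 5 (remaining 6U)
14U → rack 6 (remaining 6U)
12U → rack 7 (remaining 8U)
12U → rack 8 (remaining 8U)
12U → rack 9 (remaining 8U)
6U → rack 4 (remaining 0U)
6U → rack 5 (remaining 0U)
1U → rack 1 (remaining 4U)
9 racks × 20U = 180U; used 136U; unused 44U.

44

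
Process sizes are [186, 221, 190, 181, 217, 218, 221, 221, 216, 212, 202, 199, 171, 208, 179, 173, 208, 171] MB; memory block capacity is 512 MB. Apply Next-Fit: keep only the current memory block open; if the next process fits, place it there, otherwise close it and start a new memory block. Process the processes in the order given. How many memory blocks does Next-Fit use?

9

memory block 1: place 186 MB, 326 MB left
memory block 1: place 221 MB, 105 MB left
memory block 2: place 190 MB, 322 MB left
memory block 2: place 181 MB, 141 MB left
memory block 3: place 217 MB, 295 MB left
memory block 3: place 218 MB, 77 MB left
memory block 4: place 221 MB, 291 MB left
memory block 4: place 221 MB, 70 MB left
memory block 5: place 216 MB, 296 MB left
memory block 5: place 212 MB, 84 MB left
memory block 6: place 202 MB, 310 MB left
memory block 6: place 199 MB, 111 MB left
memory block 7: place 171 MB, 341 MB left
memory block 7: place 208 MB, 133 MB left
memory block 8: place 179 MB, 333 MB left
memory block 8: place 173 MB, 160 MB left
memory block 9: place 208 MB, 304 MB left
memory block 9: place 171 MB, 133 MB left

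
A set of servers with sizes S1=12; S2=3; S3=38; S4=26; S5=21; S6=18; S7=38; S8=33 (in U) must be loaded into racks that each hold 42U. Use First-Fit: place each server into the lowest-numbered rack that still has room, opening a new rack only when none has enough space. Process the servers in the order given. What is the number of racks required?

5

S1 (12U) → rack 1 (remaining 30U)
S2 (3U) → rack 1 (remaining 27U)
S3 (38U) → rack 2 (remaining 4U)
S4 (26U) → rack 1 (remaining 1U)
S5 (21U) → rack 3 (remaining 21U)
S6 (18U) → rack 3 (remaining 3U)
S7 (38U) → rack 4 (remaining 4U)
S8 (33U) → rack 5 (remaining 9U)
Final racks: [12,3,26] [38] [21,18] [38] [33].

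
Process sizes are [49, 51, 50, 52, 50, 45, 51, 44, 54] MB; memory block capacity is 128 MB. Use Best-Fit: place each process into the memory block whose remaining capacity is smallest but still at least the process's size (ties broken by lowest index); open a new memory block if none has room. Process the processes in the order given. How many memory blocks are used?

5

Put 49 MB in memory block 1; 79 MB remain.
Put 51 MB in memory block 1; 28 MB remain.
Put 50 MB in memory block 2; 78 MB remain.
Put 52 MB in memory block 2; 26 MB remain.
Put 50 MB in memory block 3; 78 MB remain.
Put 45 MB in memory block 3; 33 MB remain.
Put 51 MB in memory block 4; 77 MB remain.
Put 44 MB in memory block 4; 33 MB remain.
Put 54 MB in memory block 5; 74 MB remain.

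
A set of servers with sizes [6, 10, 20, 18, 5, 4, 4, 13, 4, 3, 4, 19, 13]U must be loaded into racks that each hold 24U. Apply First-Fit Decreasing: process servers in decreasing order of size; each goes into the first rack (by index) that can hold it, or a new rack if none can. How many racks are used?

6 racks

Sorted descending: 20, 19, 18, 13, 13, 10, 6, 5, 4, 4, 4, 4, 3.
rack 1: place 20U, 4U left
rack 2: place 19U, 5U left
rack 3: place 18U, 6U left
rack 4: place 13U, 11U left
rack 5: place 13U, 11U left
rack 4: place 10U, 1U left
rack 3: place 6U, 0U left
rack 2: place 5U, 0U left
rack 1: place 4U, 0U left
rack 5: place 4U, 7U left
rack 5: place 4U, 3U left
rack 6: place 4U, 20U left
rack 5: place 3U, 0U left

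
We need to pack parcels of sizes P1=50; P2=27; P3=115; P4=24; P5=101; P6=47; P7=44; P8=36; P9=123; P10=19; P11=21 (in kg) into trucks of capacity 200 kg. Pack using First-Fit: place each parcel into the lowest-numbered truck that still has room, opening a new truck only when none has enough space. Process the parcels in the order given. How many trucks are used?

truck 1: place P1 (50 kg), 150 kg left
truck 1: place P2 (27 kg), 123 kg left
truck 1: place P3 (115 kg), 8 kg left
truck 2: place P4 (24 kg), 176 kg left
truck 2: place P5 (101 kg), 75 kg left
truck 2: place P6 (47 kg), 28 kg left
truck 3: place P7 (44 kg), 156 kg left
truck 3: place P8 (36 kg), 120 kg left
truck 4: place P9 (123 kg), 77 kg left
truck 2: place P10 (19 kg), 9 kg left
truck 3: place P11 (21 kg), 99 kg left
Final trucks: [50,27,115] [24,101,47,19] [44,36,21] [123].

4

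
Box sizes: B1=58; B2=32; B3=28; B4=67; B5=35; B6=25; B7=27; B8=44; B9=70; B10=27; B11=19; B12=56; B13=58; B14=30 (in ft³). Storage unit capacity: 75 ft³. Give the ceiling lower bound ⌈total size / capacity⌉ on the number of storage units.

8 storage units

Total size = 58 + 32 + 28 + 67 + 35 + 25 + 27 + 44 + 70 + 27 + 19 + 56 + 58 + 30 = 576 ft³.
⌈576 / 75⌉ = 8.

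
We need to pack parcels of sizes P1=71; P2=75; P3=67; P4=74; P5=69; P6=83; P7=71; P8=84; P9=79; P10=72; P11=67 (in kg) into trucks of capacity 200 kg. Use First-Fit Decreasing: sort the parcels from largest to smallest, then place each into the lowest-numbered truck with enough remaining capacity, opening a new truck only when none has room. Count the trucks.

Sorted descending: 84, 83, 79, 75, 74, 72, 71, 71, 69, 67, 67.
84 kg → truck 1 (remaining 116 kg)
83 kg → truck 1 (remaining 33 kg)
79 kg → truck 2 (remaining 121 kg)
75 kg → truck 2 (remaining 46 kg)
74 kg → truck 3 (remaining 126 kg)
72 kg → truck 3 (remaining 54 kg)
71 kg → truck 4 (remaining 129 kg)
71 kg → truck 4 (remaining 58 kg)
69 kg → truck 5 (remaining 131 kg)
67 kg → truck 5 (remaining 64 kg)
67 kg → truck 6 (remaining 133 kg)

6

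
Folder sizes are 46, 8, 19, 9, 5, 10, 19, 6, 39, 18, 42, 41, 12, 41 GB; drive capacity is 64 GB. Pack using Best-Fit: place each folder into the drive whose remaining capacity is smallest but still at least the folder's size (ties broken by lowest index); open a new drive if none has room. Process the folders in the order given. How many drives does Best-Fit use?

6

46 GB → drive 1 (remaining 18 GB)
8 GB → drive 1 (remaining 10 GB)
19 GB → drive 2 (remaining 45 GB)
9 GB → drive 1 (remaining 1 GB)
5 GB → drive 2 (remaining 40 GB)
10 GB → drive 2 (remaining 30 GB)
19 GB → drive 2 (remaining 11 GB)
6 GB → drive 2 (remaining 5 GB)
39 GB → drive 3 (remaining 25 GB)
18 GB → drive 3 (remaining 7 GB)
42 GB → drive 4 (remaining 22 GB)
41 GB → drive 5 (remaining 23 GB)
12 GB → drive 4 (remaining 10 GB)
41 GB → drive 6 (remaining 23 GB)
Final drives: [46,8,9] [19,5,10,19,6] [39,18] [42,12] [41] [41].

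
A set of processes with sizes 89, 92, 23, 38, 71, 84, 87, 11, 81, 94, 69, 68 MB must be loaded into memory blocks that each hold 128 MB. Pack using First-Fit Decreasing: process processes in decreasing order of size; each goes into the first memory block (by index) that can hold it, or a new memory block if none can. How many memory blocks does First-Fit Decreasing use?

9

Sorted descending: 94, 92, 89, 87, 84, 81, 71, 69, 68, 38, 23, 11.
Put 94 MB in memory block 1; 34 MB remain.
Put 92 MB in memory block 2; 36 MB remain.
Put 89 MB in memory block 3; 39 MB remain.
Put 87 MB in memory block 4; 41 MB remain.
Put 84 MB in memory block 5; 44 MB remain.
Put 81 MB in memory block 6; 47 MB remain.
Put 71 MB in memory block 7; 57 MB remain.
Put 69 MB in memory block 8; 59 MB remain.
Put 68 MB in memory block 9; 60 MB remain.
Put 38 MB in memory block 3; 1 MB remain.
Put 23 MB in memory block 1; 11 MB remain.
Put 11 MB in memory block 1; 0 MB remain.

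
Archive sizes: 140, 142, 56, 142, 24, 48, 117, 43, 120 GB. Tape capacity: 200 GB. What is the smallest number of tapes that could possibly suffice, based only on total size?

5

Total size = 140 + 142 + 56 + 142 + 24 + 48 + 117 + 43 + 120 = 832 GB.
⌈832 / 200⌉ = 5.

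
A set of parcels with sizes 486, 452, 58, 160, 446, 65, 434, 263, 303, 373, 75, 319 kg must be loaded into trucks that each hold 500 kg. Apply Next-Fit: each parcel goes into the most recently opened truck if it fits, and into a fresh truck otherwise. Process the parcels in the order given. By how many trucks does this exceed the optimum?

Next-Fit: [486] [452] [58,160] [446] [65,434] [263] [303] [373,75] [319] → 9 trucks.
8 parcels exceed 250 kg (half the capacity), and no two of those can share a truck, so at least 8 trucks are needed.
An optimal packing achieves that bound: [486] [452] [446] [434,65] [373,75] [319,160] [303,58] [263] → 8 trucks.
Excess: 9 − 8 = 1.

1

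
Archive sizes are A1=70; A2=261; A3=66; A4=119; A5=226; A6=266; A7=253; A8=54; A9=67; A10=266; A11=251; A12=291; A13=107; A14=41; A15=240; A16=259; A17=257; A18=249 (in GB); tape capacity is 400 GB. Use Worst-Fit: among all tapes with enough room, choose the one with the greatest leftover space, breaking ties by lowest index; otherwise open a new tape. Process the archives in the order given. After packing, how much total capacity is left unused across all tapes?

1057

Put A1 (70 GB) in tape 1; 330 GB remain.
Put A2 (261 GB) in tape 1; 69 GB remain.
Put A3 (66 GB) in tape 1; 3 GB remain.
Put A4 (119 GB) in tape 2; 281 GB remain.
Put A5 (226 GB) in tape 2; 55 GB remain.
Put A6 (266 GB) in tape 3; 134 GB remain.
Put A7 (253 GB) in tape 4; 147 GB remain.
Put A8 (54 GB) in tape 4; 93 GB remain.
Put A9 (67 GB) in tape 3; 67 GB remain.
Put A10 (266 GB) in tape 5; 134 GB remain.
Put A11 (251 GB) in tape 6; 149 GB remain.
Put A12 (291 GB) in tape 7; 109 GB remain.
Put A13 (107 GB) in tape 6; 42 GB remain.
Put A14 (41 GB) in tape 5; 93 GB remain.
Put A15 (240 GB) in tape 8; 160 GB remain.
Put A16 (259 GB) in tape 9; 141 GB remain.
Put A17 (257 GB) in tape 10; 143 GB remain.
Put A18 (249 GB) in tape 11; 151 GB remain.
11 tapes × 400 GB = 4400 GB; used 3343 GB; unused 1057 GB.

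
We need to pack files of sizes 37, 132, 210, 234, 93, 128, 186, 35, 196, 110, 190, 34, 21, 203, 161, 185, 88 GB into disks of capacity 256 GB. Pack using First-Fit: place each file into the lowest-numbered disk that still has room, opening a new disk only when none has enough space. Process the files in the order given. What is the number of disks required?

11 disks

Put 37 GB in disk 1; 219 GB remain.
Put 132 GB in disk 1; 87 GB remain.
Put 210 GB in disk 2; 46 GB remain.
Put 234 GB in disk 3; 22 GB remain.
Put 93 GB in disk 4; 163 GB remain.
Put 128 GB in disk 4; 35 GB remain.
Put 186 GB in disk 5; 70 GB remain.
Put 35 GB in disk 1; 52 GB remain.
Put 196 GB in disk 6; 60 GB remain.
Put 110 GB in disk 7; 146 GB remain.
Put 190 GB in disk 8; 66 GB remain.
Put 34 GB in disk 1; 18 GB remain.
Put 21 GB in disk 2; 25 GB remain.
Put 203 GB in disk 9; 53 GB remain.
Put 161 GB in disk 10; 95 GB remain.
Put 185 GB in disk 11; 71 GB remain.
Put 88 GB in disk 7; 58 GB remain.
Final disks: [37,132,35,34] [210,21] [234] [93,128] [186] [196] [110,88] [190] [203] [161] [185].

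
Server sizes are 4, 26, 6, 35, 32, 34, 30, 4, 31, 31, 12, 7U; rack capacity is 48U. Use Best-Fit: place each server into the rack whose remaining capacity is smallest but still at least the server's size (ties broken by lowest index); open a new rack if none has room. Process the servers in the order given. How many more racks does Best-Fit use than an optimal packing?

0

Best-Fit: [4,26,6,4,7] [35,12] [32] [34] [30] [31] [31] → 7 racks.
7 servers exceed 24U (half the capacity), and no two of those can share a rack, so at least 7 racks are needed.
So 7 is already optimal.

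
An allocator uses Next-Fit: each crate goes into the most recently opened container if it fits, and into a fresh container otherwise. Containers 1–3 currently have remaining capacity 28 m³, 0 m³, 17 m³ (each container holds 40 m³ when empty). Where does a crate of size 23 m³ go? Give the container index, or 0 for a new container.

0

Next-Fit only looks at container 3, which has 17 m³ free.
23 m³ does not fit, so a new container is opened.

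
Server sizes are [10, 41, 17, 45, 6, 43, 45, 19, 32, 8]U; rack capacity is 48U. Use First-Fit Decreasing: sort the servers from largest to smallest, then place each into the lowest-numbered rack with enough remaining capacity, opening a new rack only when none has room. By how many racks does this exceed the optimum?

0

First-Fit Decreasing: [45] [45] [43] [41,6] [32,10] [19,17,8] → 6 racks.
Total size 266U; any packing needs at least ⌈266/48⌉ = 6 racks.
So 6 is already optimal.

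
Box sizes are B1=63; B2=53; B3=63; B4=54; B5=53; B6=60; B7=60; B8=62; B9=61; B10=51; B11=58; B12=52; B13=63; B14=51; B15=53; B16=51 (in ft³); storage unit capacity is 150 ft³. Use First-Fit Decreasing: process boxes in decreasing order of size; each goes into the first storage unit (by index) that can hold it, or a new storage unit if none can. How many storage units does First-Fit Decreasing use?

Sorted descending: 63, 63, 63, 62, 61, 60, 60, 58, 54, 53, 53, 53, 52, 51, 51, 51.
Put 63 ft³ in storage unit 1; 87 ft³ remain.
Put 63 ft³ in storage unit 1; 24 ft³ remain.
Put 63 ft³ in storage unit 2; 87 ft³ remain.
Put 62 ft³ in storage unit 2; 25 ft³ remain.
Put 61 ft³ in storage unit 3; 89 ft³ remain.
Put 60 ft³ in storage unit 3; 29 ft³ remain.
Put 60 ft³ in storage unit 4; 90 ft³ remain.
Put 58 ft³ in storage unit 4; 32 ft³ remain.
Put 54 ft³ in storage unit 5; 96 ft³ remain.
Put 53 ft³ in storage unit 5; 43 ft³ remain.
Put 53 ft³ in storage unit 6; 97 ft³ remain.
Put 53 ft³ in storage unit 6; 44 ft³ remain.
Put 52 ft³ in storage unit 7; 98 ft³ remain.
Put 51 ft³ in storage unit 7; 47 ft³ remain.
Put 51 ft³ in storage unit 8; 99 ft³ remain.
Put 51 ft³ in storage unit 8; 48 ft³ remain.

8 storage units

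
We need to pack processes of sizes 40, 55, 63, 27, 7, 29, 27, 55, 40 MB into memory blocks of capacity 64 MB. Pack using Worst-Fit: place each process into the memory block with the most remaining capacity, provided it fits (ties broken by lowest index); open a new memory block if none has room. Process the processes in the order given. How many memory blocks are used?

7

40 MB → memory block 1 (remaining 24 MB)
55 MB → memory block 2 (remaining 9 MB)
63 MB → memory block 3 (remaining 1 MB)
27 MB → memory block 4 (remaining 37 MB)
7 MB → memory block 4 (remaining 30 MB)
29 MB → memory block 4 (remaining 1 MB)
27 MB → memory block 5 (remaining 37 MB)
55 MB → memory block 6 (remaining 9 MB)
40 MB → memory block 7 (remaining 24 MB)
Final memory blocks: [40] [55] [63] [27,7,29] [27] [55] [40].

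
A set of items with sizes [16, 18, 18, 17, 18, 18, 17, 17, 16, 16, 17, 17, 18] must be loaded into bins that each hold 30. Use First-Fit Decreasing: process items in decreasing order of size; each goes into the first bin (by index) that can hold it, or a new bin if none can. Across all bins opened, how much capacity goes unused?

Sorted descending: 18, 18, 18, 18, 18, 17, 17, 17, 17, 17, 16, 16, 16.
18 → bin 1 (remaining 12)
18 → bin 2 (remaining 12)
18 → bin 3 (remaining 12)
18 → bin 4 (remaining 12)
18 → bin 5 (remaining 12)
17 → bin 6 (remaining 13)
17 → bin 7 (remaining 13)
17 → bin 8 (remaining 13)
17 → bin 9 (remaining 13)
17 → bin 10 (remaining 13)
16 → bin 11 (remaining 14)
16 → bin 12 (remaining 14)
16 → bin 13 (remaining 14)
13 bins × 30 = 390; used 223; unused 167.

167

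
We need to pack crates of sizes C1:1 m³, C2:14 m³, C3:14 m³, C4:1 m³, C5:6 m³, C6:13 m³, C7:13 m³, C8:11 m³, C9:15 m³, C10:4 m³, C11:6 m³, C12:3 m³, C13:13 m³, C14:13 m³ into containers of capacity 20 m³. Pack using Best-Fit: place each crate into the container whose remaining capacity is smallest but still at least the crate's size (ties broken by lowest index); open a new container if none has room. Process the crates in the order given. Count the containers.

8

Put C1 (1 m³) in container 1; 19 m³ remain.
Put C2 (14 m³) in container 1; 5 m³ remain.
Put C3 (14 m³) in container 2; 6 m³ remain.
Put C4 (1 m³) in container 1; 4 m³ remain.
Put C5 (6 m³) in container 2; 0 m³ remain.
Put C6 (13 m³) in container 3; 7 m³ remain.
Put C7 (13 m³) in container 4; 7 m³ remain.
Put C8 (11 m³) in container 5; 9 m³ remain.
Put C9 (15 m³) in container 6; 5 m³ remain.
Put C10 (4 m³) in container 1; 0 m³ remain.
Put C11 (6 m³) in container 3; 1 m³ remain.
Put C12 (3 m³) in container 6; 2 m³ remain.
Put C13 (13 m³) in container 7; 7 m³ remain.
Put C14 (13 m³) in container 8; 7 m³ remain.
Final containers: [1,14,1,4] [14,6] [13,6] [13] [11] [15,3] [13] [13].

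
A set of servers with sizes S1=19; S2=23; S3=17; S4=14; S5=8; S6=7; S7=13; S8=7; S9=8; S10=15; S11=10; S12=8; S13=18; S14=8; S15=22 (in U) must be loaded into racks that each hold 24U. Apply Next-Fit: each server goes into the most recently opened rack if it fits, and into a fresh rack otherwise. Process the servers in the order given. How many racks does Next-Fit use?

11 racks

rack 1: place S1 (19U), 5U left
rack 2: place S2 (23U), 1U left
rack 3: place S3 (17U), 7U left
rack 4: place S4 (14U), 10U left
rack 4: place S5 (8U), 2U left
rack 5: place S6 (7U), 17U left
rack 5: place S7 (13U), 4U left
rack 6: place S8 (7U), 17U left
rack 6: place S9 (8U), 9U left
rack 7: place S10 (15U), 9U left
rack 8: place S11 (10U), 14U left
rack 8: place S12 (8U), 6U left
rack 9: place S13 (18U), 6U left
rack 10: place S14 (8U), 16U left
rack 11: place S15 (22U), 2U left
Final racks: [19] [23] [17] [14,8] [7,13] [7,8] [15] [10,8] [18] [8] [22].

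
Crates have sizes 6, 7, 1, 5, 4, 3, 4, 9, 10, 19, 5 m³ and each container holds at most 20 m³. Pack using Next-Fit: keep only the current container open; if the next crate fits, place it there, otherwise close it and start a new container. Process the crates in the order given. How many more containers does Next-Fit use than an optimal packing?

1

Next-Fit: [6,7,1,5] [4,3,4,9] [10] [19] [5] → 5 containers.
Total size 73 m³; any packing needs at least ⌈73/20⌉ = 4 containers.
An optimal packing achieves that bound: [19,1] [10,9] [7,6,5] [5,4,4,3] → 4 containers.
Excess: 5 − 4 = 1.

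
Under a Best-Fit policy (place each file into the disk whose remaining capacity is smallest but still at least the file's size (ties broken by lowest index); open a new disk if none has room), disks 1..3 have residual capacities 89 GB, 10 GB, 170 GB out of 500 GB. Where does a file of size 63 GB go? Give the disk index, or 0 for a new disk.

Disks with room: disk 1 (89 GB), disk 3 (170 GB).
Tightest fit is disk 1 with 89 GB free.

1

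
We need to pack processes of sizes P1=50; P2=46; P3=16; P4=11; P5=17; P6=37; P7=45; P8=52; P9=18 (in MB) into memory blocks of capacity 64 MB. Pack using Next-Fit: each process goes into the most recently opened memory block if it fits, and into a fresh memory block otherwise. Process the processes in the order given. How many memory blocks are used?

P1 (50 MB) → memory block 1 (remaining 14 MB)
P2 (46 MB) → memory block 2 (remaining 18 MB)
P3 (16 MB) → memory block 2 (remaining 2 MB)
P4 (11 MB) → memory block 3 (remaining 53 MB)
P5 (17 MB) → memory block 3 (remaining 36 MB)
P6 (37 MB) → memory block 4 (remaining 27 MB)
P7 (45 MB) → memory block 5 (remaining 19 MB)
P8 (52 MB) → memory block 6 (remaining 12 MB)
P9 (18 MB) → memory block 7 (remaining 46 MB)

7 memory blocks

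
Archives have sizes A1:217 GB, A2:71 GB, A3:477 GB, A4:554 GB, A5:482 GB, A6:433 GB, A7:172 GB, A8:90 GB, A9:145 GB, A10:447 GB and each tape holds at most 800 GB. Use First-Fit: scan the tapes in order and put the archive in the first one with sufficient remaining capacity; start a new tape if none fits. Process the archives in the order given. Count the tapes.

5 tapes

tape 1: place A1 (217 GB), 583 GB left
tape 1: place A2 (71 GB), 512 GB left
tape 1: place A3 (477 GB), 35 GB left
tape 2: place A4 (554 GB), 246 GB left
tape 3: place A5 (482 GB), 318 GB left
tape 4: place A6 (433 GB), 367 GB left
tape 2: place A7 (172 GB), 74 GB left
tape 3: place A8 (90 GB), 228 GB left
tape 3: place A9 (145 GB), 83 GB left
tape 5: place A10 (447 GB), 353 GB left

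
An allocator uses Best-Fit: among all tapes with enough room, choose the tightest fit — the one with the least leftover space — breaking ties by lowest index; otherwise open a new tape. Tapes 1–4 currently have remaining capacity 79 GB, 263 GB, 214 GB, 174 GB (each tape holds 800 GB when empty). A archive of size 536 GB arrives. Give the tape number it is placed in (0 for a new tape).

No tape has ≥ 536 GB free, so a new tape is opened.

0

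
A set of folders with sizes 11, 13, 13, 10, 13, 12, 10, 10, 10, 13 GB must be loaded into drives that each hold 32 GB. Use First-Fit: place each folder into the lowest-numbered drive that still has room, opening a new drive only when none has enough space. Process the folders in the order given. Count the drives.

Put 11 GB in drive 1; 21 GB remain.
Put 13 GB in drive 1; 8 GB remain.
Put 13 GB in drive 2; 19 GB remain.
Put 10 GB in drive 2; 9 GB remain.
Put 13 GB in drive 3; 19 GB remain.
Put 12 GB in drive 3; 7 GB remain.
Put 10 GB in drive 4; 22 GB remain.
Put 10 GB in drive 4; 12 GB remain.
Put 10 GB in drive 4; 2 GB remain.
Put 13 GB in drive 5; 19 GB remain.
Final drives: [11,13] [13,10] [13,12] [10,10,10] [13].

5 drives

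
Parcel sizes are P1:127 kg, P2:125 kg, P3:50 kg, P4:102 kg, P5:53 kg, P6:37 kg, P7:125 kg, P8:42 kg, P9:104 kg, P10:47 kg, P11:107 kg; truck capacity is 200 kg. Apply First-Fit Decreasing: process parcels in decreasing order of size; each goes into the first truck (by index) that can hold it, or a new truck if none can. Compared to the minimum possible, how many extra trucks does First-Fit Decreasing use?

First-Fit Decreasing: [127,53] [125,50] [125,47] [107,42,37] [104] [102] → 6 trucks.
6 parcels exceed 100 kg (half the capacity), and no two of those can share a truck, so at least 6 trucks are needed.
So 6 is already optimal.

0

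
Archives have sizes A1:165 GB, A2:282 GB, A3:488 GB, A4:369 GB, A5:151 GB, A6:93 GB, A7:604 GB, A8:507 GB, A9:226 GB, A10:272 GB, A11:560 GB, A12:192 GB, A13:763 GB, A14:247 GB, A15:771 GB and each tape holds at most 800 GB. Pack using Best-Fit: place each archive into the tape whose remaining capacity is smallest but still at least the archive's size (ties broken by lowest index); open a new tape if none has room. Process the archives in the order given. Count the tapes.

8 tapes

tape 1: place A1 (165 GB), 635 GB left
tape 1: place A2 (282 GB), 353 GB left
tape 2: place A3 (488 GB), 312 GB left
tape 3: place A4 (369 GB), 431 GB left
tape 2: place A5 (151 GB), 161 GB left
tape 2: place A6 (93 GB), 68 GB left
tape 4: place A7 (604 GB), 196 GB left
tape 5: place A8 (507 GB), 293 GB left
tape 5: place A9 (226 GB), 67 GB left
tape 1: place A10 (272 GB), 81 GB left
tape 6: place A11 (560 GB), 240 GB left
tape 4: place A12 (192 GB), 4 GB left
tape 7: place A13 (763 GB), 37 GB left
tape 3: place A14 (247 GB), 184 GB left
tape 8: place A15 (771 GB), 29 GB left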